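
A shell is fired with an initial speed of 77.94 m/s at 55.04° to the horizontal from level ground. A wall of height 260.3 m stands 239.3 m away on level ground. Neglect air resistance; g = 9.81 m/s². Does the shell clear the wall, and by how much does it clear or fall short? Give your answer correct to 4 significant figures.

v_x = 77.94 cos 55.04° = 44.660 m/s; v_y0 = 77.94 sin 55.04° = 63.876 m/s.
Time to reach the wall: t = 239.3 / 44.660 = 5.3583 s.
Height at that point: y = 63.876×5.3583 − 4.905×5.3583² = 201.44 m.
That is 260.3 − 201.44 = 58.86 m below the top of the wall, so the shell does not clear it.

No — it falls 58.86 m short of clearing the wall.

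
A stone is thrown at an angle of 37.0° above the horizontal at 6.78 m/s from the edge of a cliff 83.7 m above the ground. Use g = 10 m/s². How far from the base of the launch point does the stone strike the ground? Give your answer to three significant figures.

Components: v_x = 6.78 cos 37.0° = 5.415 m/s, v_y = 6.78 sin 37.0° = 4.080 m/s.
Vertical: 0 = 83.7 + 4.080 t − ½(10) t² ⇒ 5.000 t² − 4.080 t − 83.7 = 0.
t = [4.080 + √(16.65 + 1674)] / 10.00 = 4.520 s.
Horizontal: R = v_x · t = 5.415 × 4.520 = 24.5 m.

24.5 m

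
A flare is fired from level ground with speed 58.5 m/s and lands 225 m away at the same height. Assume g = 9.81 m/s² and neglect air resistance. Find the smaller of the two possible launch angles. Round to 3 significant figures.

Level-ground range: R = v₀² sin(2θ)/g ⇒ sin 2θ = R g / v₀² = 225×9.81/58.5² = 0.6450.
2θ = arcsin(0.6450) = 40.17° or 180° − 40.17° = 139.83°.
So θ = 20.1° or θ = 69.9°.

20.1°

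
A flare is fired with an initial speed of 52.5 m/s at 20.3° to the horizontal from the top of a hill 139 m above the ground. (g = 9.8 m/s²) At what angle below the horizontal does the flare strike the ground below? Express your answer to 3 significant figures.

48.3°

v_x = 52.5 cos 20.3° = 49.24 m/s.
At impact |v_y| = √(v_y0² + 2 g h) = √(18.21² + 2×9.8×139) = 55.28 m/s.
Angle below horizontal = arctan(|v_y| / v_x) = arctan(55.28 / 49.24) = 48.3°.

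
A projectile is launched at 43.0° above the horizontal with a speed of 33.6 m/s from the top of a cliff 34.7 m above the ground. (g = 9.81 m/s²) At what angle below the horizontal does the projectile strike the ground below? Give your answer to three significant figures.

v_x = 33.6 cos 43.0° = 24.57 m/s.
At impact |v_y| = √(v_y0² + 2 g h) = √(22.92² + 2×9.81×34.7) = 34.73 m/s.
Angle below horizontal = arctan(|v_y| / v_x) = arctan(34.73 / 24.57) = 54.7°.

54.7°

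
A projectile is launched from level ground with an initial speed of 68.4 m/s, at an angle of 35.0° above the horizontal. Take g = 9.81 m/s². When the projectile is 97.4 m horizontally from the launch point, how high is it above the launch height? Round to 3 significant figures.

53.4 m

v_x = 68.4 cos 35.0° = 56.03 m/s, v_y0 = 68.4 sin 35.0° = 39.23 m/s.
Time to reach x = 97.4 m: t = x / v_x = 97.4 / 56.03 = 1.738 s.
y = v_y0 t − ½ g t² = 39.23×1.738 − 4.905×1.738² = 53.4 m.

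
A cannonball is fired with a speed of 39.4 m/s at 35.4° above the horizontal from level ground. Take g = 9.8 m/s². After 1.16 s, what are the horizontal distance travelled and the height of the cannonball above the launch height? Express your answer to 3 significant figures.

v_x = 39.4 cos 35.4° = 32.12 m/s; v_y0 = 39.4 sin 35.4° = 22.82 m/s.
x = v_x t = 32.12 × 1.16 = 37.3 m.
y = v_y0 t − ½ g t² = 22.82×1.16 − 4.900×1.16² = 19.9 m.

x = 37.3 m, y = 19.9 m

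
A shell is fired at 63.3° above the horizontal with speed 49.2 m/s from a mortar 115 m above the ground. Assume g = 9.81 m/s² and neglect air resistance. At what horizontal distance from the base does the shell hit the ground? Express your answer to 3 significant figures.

Components: v_x = 49.2 cos 63.3° = 22.11 m/s, v_y = 49.2 sin 63.3° = 43.95 m/s.
Vertical: 0 = 115 + 43.95 t − ½(9.81) t² ⇒ 4.905 t² − 43.95 t − 115 = 0.
t = [43.95 + √(1932 + 2256)] / 9.810 = 11.08 s.
Horizontal: R = v_x · t = 22.11 × 11.08 = 245 m.

245 m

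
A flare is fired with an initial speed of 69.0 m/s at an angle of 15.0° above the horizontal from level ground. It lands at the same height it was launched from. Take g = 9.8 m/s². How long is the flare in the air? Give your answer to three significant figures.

Vertical component: v_y = 69.0 sin 15.0° = 17.86 m/s.
For a projectile landing at launch height, time of flight is t = 2 v_y / g = 2 × 17.86 / 9.8 = 3.64 s.

3.64 s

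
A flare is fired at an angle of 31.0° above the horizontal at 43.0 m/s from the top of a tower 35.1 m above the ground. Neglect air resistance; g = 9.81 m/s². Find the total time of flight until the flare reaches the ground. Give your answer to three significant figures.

Vertical component: v_y = 43.0 sin 31.0° = 22.15 m/s.
Taking up as positive with launch at y = 35.1 m, landing at y = 0: 0 = 35.1 + 22.15 t − ½(9.81) t².
Solving 4.905 t² − 22.15 t − 35.1 = 0 gives t = [22.15 + √(22.15² + 4·4.905·35.1)] / 9.810 = 5.76 s.

5.76 s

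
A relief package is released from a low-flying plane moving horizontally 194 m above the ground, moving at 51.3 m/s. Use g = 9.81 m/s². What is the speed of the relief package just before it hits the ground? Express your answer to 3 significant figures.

Fall time: t = √(2 × 194 / 9.81) = 6.289 s.
At impact: v_x = 51.3 m/s (unchanged), v_y = g t = 9.81 × 6.289 = 61.70 m/s.
Speed = √(v_x² + v_y²) = √(2632 + 3807) = 80.2 m/s.

80.2 m/s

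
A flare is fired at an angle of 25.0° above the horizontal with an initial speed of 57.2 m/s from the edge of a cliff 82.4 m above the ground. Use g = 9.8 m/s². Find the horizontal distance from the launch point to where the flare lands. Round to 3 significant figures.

Components: v_x = 57.2 cos 25.0° = 51.84 m/s, v_y = 57.2 sin 25.0° = 24.17 m/s.
Vertical: 0 = 82.4 + 24.17 t − ½(9.8) t² ⇒ 4.900 t² − 24.17 t − 82.4 = 0.
t = [24.17 + √(584.2 + 1615)] / 9.800 = 7.252 s.
Horizontal: R = v_x · t = 51.84 × 7.252 = 376 m.

376 m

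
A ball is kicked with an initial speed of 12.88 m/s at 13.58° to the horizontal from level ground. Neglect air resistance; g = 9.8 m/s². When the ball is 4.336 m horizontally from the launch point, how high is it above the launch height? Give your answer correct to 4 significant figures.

0.4597 m

v_x = 12.88 cos 13.58° = 12.520 m/s, v_y0 = 12.88 sin 13.58° = 3.0243 m/s.
Time to reach x = 4.336 m: t = x / v_x = 4.336 / 12.520 = 0.34633 s.
y = v_y0 t − ½ g t² = 3.0243×0.34633 − 4.900×0.34633² = 0.4597 m.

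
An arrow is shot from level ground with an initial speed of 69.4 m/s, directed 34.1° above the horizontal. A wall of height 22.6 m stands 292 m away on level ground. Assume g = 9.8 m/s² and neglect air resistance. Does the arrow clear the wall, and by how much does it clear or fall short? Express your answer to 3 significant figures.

v_x = 69.4 cos 34.1° = 57.47 m/s; v_y0 = 69.4 sin 34.1° = 38.91 m/s.
Time to reach the wall: t = 292 / 57.47 = 5.081 s.
Height at that point: y = 38.91×5.081 − 4.900×5.081² = 71.20 m.
That is 71.20 − 22.6 = 48.6 m above the top of the wall, so the arrow clears it.

Yes — it clears the wall by 48.6 m.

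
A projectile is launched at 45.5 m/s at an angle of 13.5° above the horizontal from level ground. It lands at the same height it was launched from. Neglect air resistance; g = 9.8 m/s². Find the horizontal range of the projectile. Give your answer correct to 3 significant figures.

Components: v_x = 45.5 cos 13.5° = 44.24 m/s, v_y = 45.5 sin 13.5° = 10.62 m/s.
Time of flight (same landing height): t = 2 v_y / g = 2 × 10.62 / 9.8 = 2.167 s.
Range: R = v_x · t = 44.24 × 2.167 = 95.9 m.

95.9 m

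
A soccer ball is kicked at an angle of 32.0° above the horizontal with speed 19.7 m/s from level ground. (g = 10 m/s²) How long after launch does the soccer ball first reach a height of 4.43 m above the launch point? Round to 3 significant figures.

0.592 s

v_y0 = 19.7 sin 32.0° = 10.44 m/s.
Set y = v_y0 t − ½ g t² = 4.43: 5.000 t² − 10.44 t + 4.43 = 0.
t = [10.44 ± √(109.0 − 88.60)] / 10 = (10.44 ± 4.517) / 10, giving t = 0.592 s or t = 1.50 s.
The soccer ball is on the way up at the first time, so t = 0.592 s.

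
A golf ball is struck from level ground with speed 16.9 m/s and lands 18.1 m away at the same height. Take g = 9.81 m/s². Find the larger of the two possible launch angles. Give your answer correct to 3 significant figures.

70.8°

Level-ground range: R = v₀² sin(2θ)/g ⇒ sin 2θ = R g / v₀² = 18.1×9.81/16.9² = 0.6217.
2θ = arcsin(0.6217) = 38.44° or 180° − 38.44° = 141.56°.
So θ = 19.2° or θ = 70.8°.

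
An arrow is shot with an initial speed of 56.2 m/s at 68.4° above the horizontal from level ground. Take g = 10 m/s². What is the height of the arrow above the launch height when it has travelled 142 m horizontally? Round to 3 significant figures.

v_x = 56.2 cos 68.4° = 20.69 m/s, v_y0 = 56.2 sin 68.4° = 52.25 m/s.
Time to reach x = 142 m: t = x / v_x = 142 / 20.69 = 6.863 s.
y = v_y0 t − ½ g t² = 52.25×6.863 − 5.000×6.863² = 123 m.

123 m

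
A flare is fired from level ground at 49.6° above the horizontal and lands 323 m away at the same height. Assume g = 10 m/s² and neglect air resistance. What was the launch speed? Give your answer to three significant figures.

57.2 m/s

On level ground, R = v₀² sin(2θ) / g, so v₀ = √(R g / sin 2θ).
sin(2 × 49.6°) = 0.9871.
v₀ = √(323 × 10 / 0.9871) = √3272 = 57.2 m/s.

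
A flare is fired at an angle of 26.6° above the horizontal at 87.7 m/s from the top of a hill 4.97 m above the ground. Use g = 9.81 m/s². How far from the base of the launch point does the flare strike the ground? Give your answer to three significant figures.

638 m

Components: v_x = 87.7 cos 26.6° = 78.42 m/s, v_y = 87.7 sin 26.6° = 39.27 m/s.
Vertical: 0 = 4.97 + 39.27 t − ½(9.81) t² ⇒ 4.905 t² − 39.27 t − 4.97 = 0.
t = [39.27 + √(1542 + 97.51)] / 9.810 = 8.131 s.
Horizontal: R = v_x · t = 78.42 × 8.131 = 638 m.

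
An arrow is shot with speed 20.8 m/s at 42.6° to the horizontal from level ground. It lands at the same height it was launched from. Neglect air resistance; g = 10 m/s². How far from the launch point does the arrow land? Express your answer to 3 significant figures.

43.1 m

For level ground, R = v₀² sin(2θ) / g.
sin(2 × 42.6°) = sin 85.20° = 0.9965.
R = (20.8)² × 0.9965 / 10 = 43.1 m.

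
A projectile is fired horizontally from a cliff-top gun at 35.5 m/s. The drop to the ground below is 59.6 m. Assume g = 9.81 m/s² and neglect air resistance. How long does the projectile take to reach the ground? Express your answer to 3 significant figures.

The horizontal speed doesn't affect the fall. With v_y0 = 0, h = ½ g t².
t = √(2 × 59.6 / 9.81) = √12.15 = 3.49 s.

3.49 s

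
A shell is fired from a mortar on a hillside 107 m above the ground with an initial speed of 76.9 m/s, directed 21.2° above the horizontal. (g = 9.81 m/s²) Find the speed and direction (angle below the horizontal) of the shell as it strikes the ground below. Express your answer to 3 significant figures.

v_x = 76.9 cos 21.2° = 71.70 m/s (constant).
|v_y| at impact = √((27.81)² + 2×9.81×107) = 53.60 m/s.
Speed = √(71.70² + 53.60²) = 89.5 m/s; angle = arctan(53.60/71.70) = 36.8° below horizontal.

89.5 m/s at 36.8° below the horizontal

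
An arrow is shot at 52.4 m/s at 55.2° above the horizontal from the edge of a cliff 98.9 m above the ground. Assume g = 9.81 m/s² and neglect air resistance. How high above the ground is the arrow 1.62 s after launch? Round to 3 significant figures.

156 m

v_y0 = 52.4 sin 55.2° = 43.03 m/s.
y(t) = 98.9 + v_y0 t − ½ g t² = 98.9 + 43.03×1.62 − ½×9.81×1.62² = 156 m.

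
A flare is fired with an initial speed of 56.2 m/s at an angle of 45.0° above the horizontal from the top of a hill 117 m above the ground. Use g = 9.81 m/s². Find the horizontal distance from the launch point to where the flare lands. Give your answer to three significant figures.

Components: v_x = 56.2 cos 45.0° = 39.74 m/s, v_y = 56.2 sin 45.0° = 39.74 m/s.
Vertical: 0 = 117 + 39.74 t − ½(9.81) t² ⇒ 4.905 t² − 39.74 t − 117 = 0.
t = [39.74 + √(1579 + 2296)] / 9.810 = 10.40 s.
Horizontal: R = v_x · t = 39.74 × 10.40 = 413 m.

413 m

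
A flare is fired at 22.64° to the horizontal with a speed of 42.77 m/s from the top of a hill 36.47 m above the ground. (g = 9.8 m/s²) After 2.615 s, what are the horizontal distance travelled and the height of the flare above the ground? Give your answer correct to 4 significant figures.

v_x = 42.77 cos 22.64° = 39.474 m/s; v_y0 = 42.77 sin 22.64° = 16.464 m/s.
x = v_x t = 39.474 × 2.615 = 103.2 m.
y = 36.47 + v_y0 t − ½ g t² = 46.02 m.

x = 103.2 m, y = 46.02 m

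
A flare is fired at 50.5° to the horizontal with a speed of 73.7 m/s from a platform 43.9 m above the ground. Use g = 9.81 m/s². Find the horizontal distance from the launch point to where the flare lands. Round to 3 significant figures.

Components: v_x = 73.7 cos 50.5° = 46.88 m/s, v_y = 73.7 sin 50.5° = 56.87 m/s.
Vertical: 0 = 43.9 + 56.87 t − ½(9.81) t² ⇒ 4.905 t² − 56.87 t − 43.9 = 0.
t = [56.87 + √(3234 + 861.3)] / 9.810 = 12.32 s.
Horizontal: R = v_x · t = 46.88 × 12.32 = 578 m.

578 m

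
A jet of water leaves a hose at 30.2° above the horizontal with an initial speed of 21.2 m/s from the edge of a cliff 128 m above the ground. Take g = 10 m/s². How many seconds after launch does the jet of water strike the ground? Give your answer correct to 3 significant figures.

Vertical component: v_y = 21.2 sin 30.2° = 10.66 m/s.
Taking up as positive with launch at y = 128 m, landing at y = 0: 0 = 128 + 10.66 t − ½(10) t².
Solving 5.000 t² − 10.66 t − 128 = 0 gives t = [10.66 + √(10.66² + 4·5.000·128)] / 10.00 = 6.24 s.

6.24 s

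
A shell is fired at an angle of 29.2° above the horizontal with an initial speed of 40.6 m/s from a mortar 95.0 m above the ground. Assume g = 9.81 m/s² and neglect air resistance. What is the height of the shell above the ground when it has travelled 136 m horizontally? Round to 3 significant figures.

98.8 m

v_x = 40.6 cos 29.2° = 35.44 m/s, v_y0 = 40.6 sin 29.2° = 19.81 m/s.
Time to reach x = 136 m: t = x / v_x = 136 / 35.44 = 3.837 s.
y = 95.0 + v_y0 t − ½ g t² = 95.0 + 19.81×3.837 − 4.905×3.837² = 98.8 m.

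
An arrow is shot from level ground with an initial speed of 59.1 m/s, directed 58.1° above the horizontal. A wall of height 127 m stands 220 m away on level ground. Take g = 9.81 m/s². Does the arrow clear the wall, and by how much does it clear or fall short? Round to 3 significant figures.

v_x = 59.1 cos 58.1° = 31.23 m/s; v_y0 = 59.1 sin 58.1° = 50.17 m/s.
Time to reach the wall: t = 220 / 31.23 = 7.045 s.
Height at that point: y = 50.17×7.045 − 4.905×7.045² = 110.0 m.
That is 127 − 110.0 = 17.0 m below the top of the wall, so the arrow does not clear it.

No — it falls 17.0 m short of clearing the wall.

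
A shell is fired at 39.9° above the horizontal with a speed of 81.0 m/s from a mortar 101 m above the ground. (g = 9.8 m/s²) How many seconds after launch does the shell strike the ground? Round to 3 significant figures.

Vertical component: v_y = 81.0 sin 39.9° = 51.96 m/s.
Taking up as positive with launch at y = 101 m, landing at y = 0: 0 = 101 + 51.96 t − ½(9.8) t².
Solving 4.900 t² − 51.96 t − 101 = 0 gives t = [51.96 + √(51.96² + 4·4.900·101)] / 9.800 = 12.3 s.

12.3 s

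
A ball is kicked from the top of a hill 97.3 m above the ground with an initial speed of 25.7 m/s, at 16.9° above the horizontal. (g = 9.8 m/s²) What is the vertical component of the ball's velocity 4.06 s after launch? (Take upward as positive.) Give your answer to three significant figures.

Initial vertical component: v_y0 = 25.7 sin 16.9° = 7.471 m/s.
v_y(t) = v_y0 − g t = 7.471 − 9.8 × 4.06 = -32.3 m/s.

-32.3 m/s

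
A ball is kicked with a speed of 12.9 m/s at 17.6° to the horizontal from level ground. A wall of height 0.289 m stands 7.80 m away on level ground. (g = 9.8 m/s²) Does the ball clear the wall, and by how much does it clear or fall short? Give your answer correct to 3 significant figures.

v_x = 12.9 cos 17.6° = 12.30 m/s; v_y0 = 12.9 sin 17.6° = 3.901 m/s.
Time to reach the wall: t = 7.80 / 12.30 = 0.6341 s.
Height at that point: y = 3.901×0.6341 − 4.900×0.6341² = 0.5034 m.
That is 0.5034 − 0.289 = 0.214 m above the top of the wall, so the ball clears it.

Yes — it clears the wall by 0.214 m.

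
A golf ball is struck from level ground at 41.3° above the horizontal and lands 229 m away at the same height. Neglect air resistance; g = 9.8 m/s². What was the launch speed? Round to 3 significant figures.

On level ground, R = v₀² sin(2θ) / g, so v₀ = √(R g / sin 2θ).
sin(2 × 41.3°) = 0.9917.
v₀ = √(229 × 9.8 / 0.9917) = √2263 = 47.6 m/s.

47.6 m/s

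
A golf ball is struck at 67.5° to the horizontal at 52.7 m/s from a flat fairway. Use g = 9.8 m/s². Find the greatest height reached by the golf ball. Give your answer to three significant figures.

121 m

Vertical component of launch velocity: v_y = 52.7 sin 67.5° = 48.69 m/s.
At the highest point the vertical velocity is zero, so v_y² = 2 g h_max.
h_max = (48.69)² / (2 × 9.8) = 2371 / 19.60 = 121 m.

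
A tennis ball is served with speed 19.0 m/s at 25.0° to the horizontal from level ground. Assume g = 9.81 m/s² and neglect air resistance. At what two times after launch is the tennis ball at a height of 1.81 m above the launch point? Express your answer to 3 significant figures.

0.270 s and 1.37 s

v_y0 = 19.0 sin 25.0° = 8.030 m/s.
Set y = v_y0 t − ½ g t² = 1.81: 4.905 t² − 8.030 t + 1.81 = 0.
t = [8.030 ± √(64.48 − 35.51)] / 9.81 = (8.030 ± 5.382) / 9.81, giving t = 0.270 s or t = 1.37 s.
So the tennis ball is at 1.81 m at t = 0.270 s (rising) and t = 1.37 s (falling).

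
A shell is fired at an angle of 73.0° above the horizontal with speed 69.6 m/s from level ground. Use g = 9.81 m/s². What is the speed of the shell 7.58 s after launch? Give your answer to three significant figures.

21.8 m/s

v_x = 69.6 cos 73.0° = 20.35 m/s (constant).
v_y(t) = 69.6 sin 73.0° − g t = 66.56 − 9.81 × 7.58 = -7.800 m/s.
Speed = √(v_x² + v_y²) = √(414.1 + 60.84) = 21.8 m/s.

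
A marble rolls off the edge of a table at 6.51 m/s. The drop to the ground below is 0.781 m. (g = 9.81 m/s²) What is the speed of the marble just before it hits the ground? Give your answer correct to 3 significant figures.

7.60 m/s

Fall time: t = √(2 × 0.781 / 9.81) = 0.3990 s.
At impact: v_x = 6.51 m/s (unchanged), v_y = g t = 9.81 × 0.3990 = 3.914 m/s.
Speed = √(v_x² + v_y²) = √(42.38 + 15.32) = 7.60 m/s.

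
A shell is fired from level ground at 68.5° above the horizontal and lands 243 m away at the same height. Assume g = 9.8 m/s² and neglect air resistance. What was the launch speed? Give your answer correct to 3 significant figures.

59.1 m/s

On level ground, R = v₀² sin(2θ) / g, so v₀ = √(R g / sin 2θ).
sin(2 × 68.5°) = 0.6820.
v₀ = √(243 × 9.8 / 0.6820) = √3492 = 59.1 m/s.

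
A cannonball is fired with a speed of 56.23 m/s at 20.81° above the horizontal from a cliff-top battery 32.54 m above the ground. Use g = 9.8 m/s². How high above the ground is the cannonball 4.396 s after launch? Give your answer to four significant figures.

25.67 m

v_y0 = 56.23 sin 20.81° = 19.977 m/s.
y(t) = 32.54 + v_y0 t − ½ g t² = 32.54 + 19.977×4.396 − ½×9.8×4.396² = 25.67 m.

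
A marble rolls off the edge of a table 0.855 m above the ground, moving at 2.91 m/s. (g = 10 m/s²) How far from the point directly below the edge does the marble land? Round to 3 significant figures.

Initial vertical velocity is zero, so the fall time comes from h = ½ g t²: t = √(2 × 0.855 / 10) = 0.4135 s.
Horizontal motion is uniform at 2.91 m/s, so x = 2.91 × 0.4135 = 1.20 m.

1.20 m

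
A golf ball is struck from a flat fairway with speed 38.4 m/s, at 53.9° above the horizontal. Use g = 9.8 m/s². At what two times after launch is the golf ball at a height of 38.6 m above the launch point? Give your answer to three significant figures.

v_y0 = 38.4 sin 53.9° = 31.03 m/s.
Set y = v_y0 t − ½ g t² = 38.6: 4.900 t² − 31.03 t + 38.6 = 0.
t = [31.03 ± √(962.9 − 756.6)] / 9.8 = (31.03 ± 14.36) / 9.8, giving t = 1.70 s or t = 4.63 s.
So the golf ball is at 38.6 m at t = 1.70 s (rising) and t = 4.63 s (falling).

1.70 s and 4.63 s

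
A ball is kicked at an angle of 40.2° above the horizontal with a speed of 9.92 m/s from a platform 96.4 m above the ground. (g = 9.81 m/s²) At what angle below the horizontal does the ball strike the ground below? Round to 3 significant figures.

80.2°

v_x = 9.92 cos 40.2° = 7.577 m/s.
At impact |v_y| = √(v_y0² + 2 g h) = √(6.403² + 2×9.81×96.4) = 43.96 m/s.
Angle below horizontal = arctan(|v_y| / v_x) = arctan(43.96 / 7.577) = 80.2°.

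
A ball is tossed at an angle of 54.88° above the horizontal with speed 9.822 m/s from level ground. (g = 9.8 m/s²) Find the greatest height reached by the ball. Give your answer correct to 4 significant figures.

3.293 m

Vertical component of launch velocity: v_y = 9.822 sin 54.88° = 8.0339 m/s.
At the highest point the vertical velocity is zero, so v_y² = 2 g h_max.
h_max = (8.0339)² / (2 × 9.8) = 64.544 / 19.60 = 3.293 m.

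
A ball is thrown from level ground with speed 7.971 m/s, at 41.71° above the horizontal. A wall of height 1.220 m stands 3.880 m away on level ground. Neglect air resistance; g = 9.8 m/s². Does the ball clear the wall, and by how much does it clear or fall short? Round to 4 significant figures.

v_x = 7.971 cos 41.71° = 5.9505 m/s; v_y0 = 7.971 sin 41.71° = 5.3036 m/s.
Time to reach the wall: t = 3.880 / 5.9505 = 0.65205 s.
Height at that point: y = 5.3036×0.65205 − 4.900×0.65205² = 1.3749 m.
That is 1.3749 − 1.220 = 0.1549 m above the top of the wall, so the ball clears it.

Yes — it clears the wall by 0.1549 m.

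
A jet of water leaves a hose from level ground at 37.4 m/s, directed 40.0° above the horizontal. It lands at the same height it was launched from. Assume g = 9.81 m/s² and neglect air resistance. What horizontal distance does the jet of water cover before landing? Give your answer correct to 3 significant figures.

For level ground, R = v₀² sin(2θ) / g.
sin(2 × 40.0°) = sin 80.00° = 0.9848.
R = (37.4)² × 0.9848 / 9.81 = 140 m.

140 m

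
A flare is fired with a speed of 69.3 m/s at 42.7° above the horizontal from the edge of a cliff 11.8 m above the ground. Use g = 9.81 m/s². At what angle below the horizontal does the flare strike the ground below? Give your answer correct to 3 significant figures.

v_x = 69.3 cos 42.7° = 50.93 m/s.
At impact |v_y| = √(v_y0² + 2 g h) = √(47.00² + 2×9.81×11.8) = 49.40 m/s.
Angle below horizontal = arctan(|v_y| / v_x) = arctan(49.40 / 50.93) = 44.1°.

44.1°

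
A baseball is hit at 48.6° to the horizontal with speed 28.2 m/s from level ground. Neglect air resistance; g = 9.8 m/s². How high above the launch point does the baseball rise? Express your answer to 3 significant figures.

22.8 m

Vertical component of launch velocity: v_y = 28.2 sin 48.6° = 21.15 m/s.
At the highest point the vertical velocity is zero, so v_y² = 2 g h_max.
h_max = (21.15)² / (2 × 9.8) = 447.3 / 19.60 = 22.8 m.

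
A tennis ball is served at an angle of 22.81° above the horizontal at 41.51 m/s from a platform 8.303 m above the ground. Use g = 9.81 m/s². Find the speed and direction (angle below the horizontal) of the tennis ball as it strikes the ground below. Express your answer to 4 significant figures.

43.43 m/s at 28.23° below the horizontal

v_x = 41.51 cos 22.81° = 38.264 m/s (constant).
|v_y| at impact = √((16.092)² + 2×9.81×8.303) = 20.539 m/s.
Speed = √(38.264² + 20.539²) = 43.43 m/s; angle = arctan(20.539/38.264) = 28.23° below horizontal.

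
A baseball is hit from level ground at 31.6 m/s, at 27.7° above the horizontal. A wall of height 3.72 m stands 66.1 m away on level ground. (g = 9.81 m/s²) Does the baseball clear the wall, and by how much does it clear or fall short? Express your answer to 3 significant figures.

v_x = 31.6 cos 27.7° = 27.98 m/s; v_y0 = 31.6 sin 27.7° = 14.69 m/s.
Time to reach the wall: t = 66.1 / 27.98 = 2.362 s.
Height at that point: y = 14.69×2.362 − 4.905×2.362² = 7.333 m.
That is 7.333 − 3.72 = 3.61 m above the top of the wall, so the baseball clears it.

Yes — it clears the wall by 3.61 m.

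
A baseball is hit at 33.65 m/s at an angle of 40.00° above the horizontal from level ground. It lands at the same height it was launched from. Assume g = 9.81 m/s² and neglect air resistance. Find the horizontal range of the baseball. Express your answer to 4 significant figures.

For level ground, R = v₀² sin(2θ) / g.
sin(2 × 40.00°) = sin 80.000° = 0.9848.
R = (33.65)² × 0.9848 / 9.81 = 113.7 m.

113.7 m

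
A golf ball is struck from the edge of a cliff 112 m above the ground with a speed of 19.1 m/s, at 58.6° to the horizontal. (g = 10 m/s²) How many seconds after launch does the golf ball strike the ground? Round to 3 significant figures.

6.64 s

Vertical component: v_y = 19.1 sin 58.6° = 16.30 m/s.
Taking up as positive with launch at y = 112 m, landing at y = 0: 0 = 112 + 16.30 t − ½(10) t².
Solving 5.000 t² − 16.30 t − 112 = 0 gives t = [16.30 + √(16.30² + 4·5.000·112)] / 10.00 = 6.64 s.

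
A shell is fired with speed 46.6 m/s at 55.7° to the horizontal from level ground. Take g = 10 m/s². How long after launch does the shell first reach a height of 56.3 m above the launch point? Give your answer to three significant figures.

1.96 s

v_y0 = 46.6 sin 55.7° = 38.50 m/s.
Set y = v_y0 t − ½ g t² = 56.3: 5.000 t² − 38.50 t + 56.3 = 0.
t = [38.50 ± √(1482 − 1126)] / 10 = (38.50 ± 18.87) / 10, giving t = 1.96 s or t = 5.74 s.
The shell is on the way up at the first time, so t = 1.96 s.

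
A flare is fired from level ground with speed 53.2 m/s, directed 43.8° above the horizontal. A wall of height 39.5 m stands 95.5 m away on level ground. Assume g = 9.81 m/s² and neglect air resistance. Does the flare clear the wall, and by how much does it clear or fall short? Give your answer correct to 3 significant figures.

v_x = 53.2 cos 43.8° = 38.40 m/s; v_y0 = 53.2 sin 43.8° = 36.82 m/s.
Time to reach the wall: t = 95.5 / 38.40 = 2.487 s.
Height at that point: y = 36.82×2.487 − 4.905×2.487² = 61.23 m.
That is 61.23 − 39.5 = 21.7 m above the top of the wall, so the flare clears it.

Yes — it clears the wall by 21.7 m.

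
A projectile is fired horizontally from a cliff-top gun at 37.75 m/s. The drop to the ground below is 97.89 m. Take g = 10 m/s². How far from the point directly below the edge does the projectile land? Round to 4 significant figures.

Initial vertical velocity is zero, so the fall time comes from h = ½ g t²: t = √(2 × 97.89 / 10) = 4.4247 s.
Horizontal motion is uniform at 37.75 m/s, so x = 37.75 × 4.4247 = 167.0 m.

167.0 m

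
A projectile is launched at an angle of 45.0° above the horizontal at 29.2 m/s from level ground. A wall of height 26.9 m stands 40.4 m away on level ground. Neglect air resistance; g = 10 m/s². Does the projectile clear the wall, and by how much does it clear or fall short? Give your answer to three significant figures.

v_x = 29.2 cos 45.0° = 20.65 m/s; v_y0 = 29.2 sin 45.0° = 20.65 m/s.
Time to reach the wall: t = 40.4 / 20.65 = 1.956 s.
Height at that point: y = 20.65×1.956 − 5.000×1.956² = 21.26 m.
That is 26.9 − 21.26 = 5.64 m below the top of the wall, so the projectile does not clear it.

No — it falls 5.64 m short of clearing the wall.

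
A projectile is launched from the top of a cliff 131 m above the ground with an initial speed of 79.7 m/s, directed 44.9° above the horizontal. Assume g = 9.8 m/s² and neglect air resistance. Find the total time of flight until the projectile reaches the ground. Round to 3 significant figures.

Vertical component: v_y = 79.7 sin 44.9° = 56.26 m/s.
Taking up as positive with launch at y = 131 m, landing at y = 0: 0 = 131 + 56.26 t − ½(9.8) t².
Solving 4.900 t² − 56.26 t − 131 = 0 gives t = [56.26 + √(56.26² + 4·4.900·131)] / 9.800 = 13.5 s.

13.5 s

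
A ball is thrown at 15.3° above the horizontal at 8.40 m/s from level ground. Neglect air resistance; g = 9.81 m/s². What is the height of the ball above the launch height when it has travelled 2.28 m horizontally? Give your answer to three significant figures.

0.235 m

v_x = 8.40 cos 15.3° = 8.102 m/s, v_y0 = 8.40 sin 15.3° = 2.217 m/s.
Time to reach x = 2.28 m: t = x / v_x = 2.28 / 8.102 = 0.2814 s.
y = v_y0 t − ½ g t² = 2.217×0.2814 − 4.905×0.2814² = 0.235 m.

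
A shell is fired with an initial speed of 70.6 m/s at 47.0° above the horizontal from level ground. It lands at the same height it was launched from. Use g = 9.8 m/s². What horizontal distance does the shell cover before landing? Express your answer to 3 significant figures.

507 m

For level ground, R = v₀² sin(2θ) / g.
sin(2 × 47.0°) = sin 94.00° = 0.9976.
R = (70.6)² × 0.9976 / 9.8 = 507 m.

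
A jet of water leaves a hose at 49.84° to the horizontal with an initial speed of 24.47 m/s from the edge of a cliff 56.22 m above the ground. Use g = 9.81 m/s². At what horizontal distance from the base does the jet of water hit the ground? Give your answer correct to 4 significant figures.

Components: v_x = 24.47 cos 49.84° = 15.781 m/s, v_y = 24.47 sin 49.84° = 18.701 m/s.
Vertical: 0 = 56.22 + 18.701 t − ½(9.81) t² ⇒ 4.905 t² − 18.701 t − 56.22 = 0.
t = [18.701 + √(349.73 + 1103.0)] / 9.810 = 5.7916 s.
Horizontal: R = v_x · t = 15.781 × 5.7916 = 91.40 m.

91.40 m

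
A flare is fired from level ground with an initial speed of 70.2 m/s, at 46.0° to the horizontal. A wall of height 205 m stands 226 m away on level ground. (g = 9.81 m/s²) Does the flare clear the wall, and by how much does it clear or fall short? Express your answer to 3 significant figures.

v_x = 70.2 cos 46.0° = 48.77 m/s; v_y0 = 70.2 sin 46.0° = 50.50 m/s.
Time to reach the wall: t = 226 / 48.77 = 4.634 s.
Height at that point: y = 50.50×4.634 − 4.905×4.634² = 128.7 m.
That is 205 − 128.7 = 76.3 m below the top of the wall, so the flare does not clear it.

No — it falls 76.3 m short of clearing the wall.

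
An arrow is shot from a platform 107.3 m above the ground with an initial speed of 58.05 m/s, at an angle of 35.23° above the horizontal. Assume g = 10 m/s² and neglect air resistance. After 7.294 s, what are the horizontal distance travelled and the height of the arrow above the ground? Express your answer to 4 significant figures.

x = 345.9 m, y = 85.54 m

v_x = 58.05 cos 35.23° = 47.418 m/s; v_y0 = 58.05 sin 35.23° = 33.487 m/s.
x = v_x t = 47.418 × 7.294 = 345.9 m.
y = 107.3 + v_y0 t − ½ g t² = 85.54 m.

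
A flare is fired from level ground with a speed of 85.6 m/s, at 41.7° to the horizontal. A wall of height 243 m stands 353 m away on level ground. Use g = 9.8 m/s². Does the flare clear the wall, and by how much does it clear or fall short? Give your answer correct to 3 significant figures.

No — it falls 78.0 m short of clearing the wall.

v_x = 85.6 cos 41.7° = 63.91 m/s; v_y0 = 85.6 sin 41.7° = 56.94 m/s.
Time to reach the wall: t = 353 / 63.91 = 5.523 s.
Height at that point: y = 56.94×5.523 − 4.900×5.523² = 165.0 m.
That is 243 − 165.0 = 78.0 m below the top of the wall, so the flare does not clear it.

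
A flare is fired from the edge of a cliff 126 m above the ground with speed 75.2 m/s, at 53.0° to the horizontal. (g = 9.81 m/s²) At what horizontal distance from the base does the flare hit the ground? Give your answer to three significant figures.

Components: v_x = 75.2 cos 53.0° = 45.26 m/s, v_y = 75.2 sin 53.0° = 60.06 m/s.
Vertical: 0 = 126 + 60.06 t − ½(9.81) t² ⇒ 4.905 t² − 60.06 t − 126 = 0.
t = [60.06 + √(3607 + 2472)] / 9.810 = 14.07 s.
Horizontal: R = v_x · t = 45.26 × 14.07 = 637 m.

637 m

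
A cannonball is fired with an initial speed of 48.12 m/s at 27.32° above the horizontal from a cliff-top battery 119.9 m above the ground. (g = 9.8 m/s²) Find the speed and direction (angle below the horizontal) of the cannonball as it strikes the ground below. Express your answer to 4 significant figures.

v_x = 48.12 cos 27.32° = 42.753 m/s (constant).
|v_y| at impact = √((22.085)² + 2×9.8×119.9) = 53.271 m/s.
Speed = √(42.753² + 53.271²) = 68.31 m/s; angle = arctan(53.271/42.753) = 51.25° below horizontal.

68.31 m/s at 51.25° below the horizontal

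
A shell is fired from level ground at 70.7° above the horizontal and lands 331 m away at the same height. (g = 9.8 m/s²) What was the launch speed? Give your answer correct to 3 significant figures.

72.1 m/s

On level ground, R = v₀² sin(2θ) / g, so v₀ = √(R g / sin 2θ).
sin(2 × 70.7°) = 0.6239.
v₀ = √(331 × 9.8 / 0.6239) = √5199 = 72.1 m/s.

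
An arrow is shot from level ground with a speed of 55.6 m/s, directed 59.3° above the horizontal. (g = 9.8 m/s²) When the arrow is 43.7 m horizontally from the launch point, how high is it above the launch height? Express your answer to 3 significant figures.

62.0 m

v_x = 55.6 cos 59.3° = 28.39 m/s, v_y0 = 55.6 sin 59.3° = 47.81 m/s.
Time to reach x = 43.7 m: t = x / v_x = 43.7 / 28.39 = 1.539 s.
y = v_y0 t − ½ g t² = 47.81×1.539 − 4.900×1.539² = 62.0 m.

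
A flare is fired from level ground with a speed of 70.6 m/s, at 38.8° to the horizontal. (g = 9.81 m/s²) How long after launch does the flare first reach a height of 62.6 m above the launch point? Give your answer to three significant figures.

1.76 s

v_y0 = 70.6 sin 38.8° = 44.24 m/s.
Set y = v_y0 t − ½ g t² = 62.6: 4.905 t² − 44.24 t + 62.6 = 0.
t = [44.24 ± √(1957 − 1228)] / 9.81 = (44.24 ± 27.00) / 9.81, giving t = 1.76 s or t = 7.26 s.
The flare is on the way up at the first time, so t = 1.76 s.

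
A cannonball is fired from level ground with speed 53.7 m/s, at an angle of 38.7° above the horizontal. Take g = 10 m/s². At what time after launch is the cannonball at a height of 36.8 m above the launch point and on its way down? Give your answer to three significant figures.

5.34 s

v_y0 = 53.7 sin 38.7° = 33.58 m/s.
Set y = v_y0 t − ½ g t² = 36.8: 5.000 t² − 33.58 t + 36.8 = 0.
t = [33.58 ± √(1128 − 736.0)] / 10 = (33.58 ± 19.80) / 10, giving t = 1.38 s or t = 5.34 s.
On the way down corresponds to the larger root: t = 5.34 s.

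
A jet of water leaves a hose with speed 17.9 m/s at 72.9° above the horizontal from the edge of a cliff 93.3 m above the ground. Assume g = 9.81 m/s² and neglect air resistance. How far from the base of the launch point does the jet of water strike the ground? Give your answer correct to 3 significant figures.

Components: v_x = 17.9 cos 72.9° = 5.263 m/s, v_y = 17.9 sin 72.9° = 17.11 m/s.
Vertical: 0 = 93.3 + 17.11 t − ½(9.81) t² ⇒ 4.905 t² − 17.11 t − 93.3 = 0.
t = [17.11 + √(292.8 + 1831)] / 9.810 = 6.442 s.
Horizontal: R = v_x · t = 5.263 × 6.442 = 33.9 m.

33.9 m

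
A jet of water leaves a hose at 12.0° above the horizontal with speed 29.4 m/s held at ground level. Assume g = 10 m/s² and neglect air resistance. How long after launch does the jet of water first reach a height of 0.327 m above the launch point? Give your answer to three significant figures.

0.0561 s

v_y0 = 29.4 sin 12.0° = 6.113 m/s.
Set y = v_y0 t − ½ g t² = 0.327: 5.000 t² − 6.113 t + 0.327 = 0.
t = [6.113 ± √(37.37 − 6.540)] / 10 = (6.113 ± 5.552) / 10, giving t = 0.0561 s or t = 1.17 s.
The jet of water is on the way up at the first time, so t = 0.0561 s.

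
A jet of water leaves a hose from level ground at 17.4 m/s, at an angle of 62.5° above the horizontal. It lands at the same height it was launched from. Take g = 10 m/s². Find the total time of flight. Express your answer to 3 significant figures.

Vertical component: v_y = 17.4 sin 62.5° = 15.43 m/s.
For a projectile landing at launch height, time of flight is t = 2 v_y / g = 2 × 15.43 / 10 = 3.09 s.

3.09 s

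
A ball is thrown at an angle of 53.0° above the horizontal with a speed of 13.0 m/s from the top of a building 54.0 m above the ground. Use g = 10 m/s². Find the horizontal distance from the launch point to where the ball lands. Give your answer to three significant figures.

Components: v_x = 13.0 cos 53.0° = 7.824 m/s, v_y = 13.0 sin 53.0° = 10.38 m/s.
Vertical: 0 = 54.0 + 10.38 t − ½(10) t² ⇒ 5.000 t² − 10.38 t − 54.0 = 0.
t = [10.38 + √(107.7 + 1080)] / 10.00 = 4.484 s.
Horizontal: R = v_x · t = 7.824 × 4.484 = 35.1 m.

35.1 m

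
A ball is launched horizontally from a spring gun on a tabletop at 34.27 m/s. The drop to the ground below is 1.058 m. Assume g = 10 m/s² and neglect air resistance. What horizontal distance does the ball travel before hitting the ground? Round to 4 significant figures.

15.76 m

Initial vertical velocity is zero, so the fall time comes from h = ½ g t²: t = √(2 × 1.058 / 10) = 0.46000 s.
Horizontal motion is uniform at 34.27 m/s, so x = 34.27 × 0.46000 = 15.76 m.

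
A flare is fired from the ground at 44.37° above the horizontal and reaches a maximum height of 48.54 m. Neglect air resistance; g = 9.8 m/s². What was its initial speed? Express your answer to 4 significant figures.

At maximum height v_y = 0, so (v₀ sin θ)² = 2 g H.
v₀ sin 44.37° = √(2 × 9.8 × 48.54) = 30.845 m/s.
v₀ = 30.845 / sin 44.37° = 30.845 / 0.6993 = 44.11 m/s.

44.11 m/s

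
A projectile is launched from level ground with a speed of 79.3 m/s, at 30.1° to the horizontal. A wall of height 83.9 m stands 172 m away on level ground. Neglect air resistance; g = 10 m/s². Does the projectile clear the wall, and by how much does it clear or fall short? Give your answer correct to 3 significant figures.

v_x = 79.3 cos 30.1° = 68.61 m/s; v_y0 = 79.3 sin 30.1° = 39.77 m/s.
Time to reach the wall: t = 172 / 68.61 = 2.507 s.
Height at that point: y = 39.77×2.507 − 5.000×2.507² = 68.28 m.
That is 83.9 − 68.28 = 15.6 m below the top of the wall, so the projectile does not clear it.

No — it falls 15.6 m short of clearing the wall.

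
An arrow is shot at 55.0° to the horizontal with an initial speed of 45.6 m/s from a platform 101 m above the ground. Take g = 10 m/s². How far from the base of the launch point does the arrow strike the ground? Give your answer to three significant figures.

Components: v_x = 45.6 cos 55.0° = 26.16 m/s, v_y = 45.6 sin 55.0° = 37.35 m/s.
Vertical: 0 = 101 + 37.35 t − ½(10) t² ⇒ 5.000 t² − 37.35 t − 101 = 0.
t = [37.35 + √(1395 + 2020)] / 10.00 = 9.579 s.
Horizontal: R = v_x · t = 26.16 × 9.579 = 251 m.

251 m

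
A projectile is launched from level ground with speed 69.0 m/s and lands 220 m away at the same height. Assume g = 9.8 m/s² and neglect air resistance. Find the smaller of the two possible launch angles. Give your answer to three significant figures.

13.5°

Level-ground range: R = v₀² sin(2θ)/g ⇒ sin 2θ = R g / v₀² = 220×9.8/69.0² = 0.4528.
2θ = arcsin(0.4528) = 26.92° or 180° − 26.92° = 153.08°.
So θ = 13.5° or θ = 76.5°.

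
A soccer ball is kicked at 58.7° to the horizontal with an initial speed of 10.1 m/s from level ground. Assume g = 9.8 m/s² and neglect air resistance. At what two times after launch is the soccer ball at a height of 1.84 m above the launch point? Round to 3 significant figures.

v_y0 = 10.1 sin 58.7° = 8.630 m/s.
Set y = v_y0 t − ½ g t² = 1.84: 4.900 t² − 8.630 t + 1.84 = 0.
t = [8.630 ± √(74.48 − 36.06)] / 9.8 = (8.630 ± 6.198) / 9.8, giving t = 0.248 s or t = 1.51 s.
So the soccer ball is at 1.84 m at t = 0.248 s (rising) and t = 1.51 s (falling).

0.248 s and 1.51 s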